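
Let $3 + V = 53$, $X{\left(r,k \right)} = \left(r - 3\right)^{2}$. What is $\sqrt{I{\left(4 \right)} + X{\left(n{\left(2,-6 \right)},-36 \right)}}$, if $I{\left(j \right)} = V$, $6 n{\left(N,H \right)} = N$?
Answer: $\frac{\sqrt{514}}{3} \approx 7.5572$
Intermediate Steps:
$n{\left(N,H \right)} = \frac{N}{6}$
$X{\left(r,k \right)} = \left(-3 + r\right)^{2}$
$V = 50$ ($V = -3 + 53 = 50$)
$I{\left(j \right)} = 50$
$\sqrt{I{\left(4 \right)} + X{\left(n{\left(2,-6 \right)},-36 \right)}} = \sqrt{50 + \left(-3 + \frac{1}{6} \cdot 2\right)^{2}} = \sqrt{50 + \left(-3 + \frac{1}{3}\right)^{2}} = \sqrt{50 + \left(- \frac{8}{3}\right)^{2}} = \sqrt{50 + \frac{64}{9}} = \sqrt{\frac{514}{9}} = \frac{\sqrt{514}}{3}$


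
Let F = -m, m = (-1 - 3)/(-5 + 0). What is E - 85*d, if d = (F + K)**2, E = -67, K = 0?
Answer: -607/5 ≈ -121.40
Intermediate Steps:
m = 4/5 (m = -4/(-5) = -4*(-1/5) = 4/5 ≈ 0.80000)
F = -4/5 (F = -1*4/5 = -4/5 ≈ -0.80000)
d = 16/25 (d = (-4/5 + 0)**2 = (-4/5)**2 = 16/25 ≈ 0.64000)
E - 85*d = -67 - 85*16/25 = -67 - 272/5 = -607/5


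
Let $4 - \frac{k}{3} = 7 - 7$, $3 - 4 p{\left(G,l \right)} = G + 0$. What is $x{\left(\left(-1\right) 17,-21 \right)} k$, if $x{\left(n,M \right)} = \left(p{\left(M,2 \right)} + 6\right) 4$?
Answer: $576$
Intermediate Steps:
$p{\left(G,l \right)} = \frac{3}{4} - \frac{G}{4}$ ($p{\left(G,l \right)} = \frac{3}{4} - \frac{G + 0}{4} = \frac{3}{4} - \frac{G}{4}$)
$x{\left(n,M \right)} = 27 - M$ ($x{\left(n,M \right)} = \left(\left(\frac{3}{4} - \frac{M}{4}\right) + 6\right) 4 = \left(\frac{27}{4} - \frac{M}{4}\right) 4 = 27 - M$)
$k = 12$ ($k = 12 - 3 \left(7 - 7\right) = 12 - 0 = 12 + 0 = 12$)
$x{\left(\left(-1\right) 17,-21 \right)} k = \left(27 - -21\right) 12 = \left(27 + 21\right) 12 = 48 \cdot 12 = 576$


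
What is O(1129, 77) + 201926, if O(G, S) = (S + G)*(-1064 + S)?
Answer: -988396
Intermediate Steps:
O(G, S) = (-1064 + S)*(G + S) (O(G, S) = (G + S)*(-1064 + S) = (-1064 + S)*(G + S))
O(1129, 77) + 201926 = (77**2 - 1064*1129 - 1064*77 + 1129*77) + 201926 = (5929 - 1201256 - 81928 + 86933) + 201926 = -1190322 + 201926 = -988396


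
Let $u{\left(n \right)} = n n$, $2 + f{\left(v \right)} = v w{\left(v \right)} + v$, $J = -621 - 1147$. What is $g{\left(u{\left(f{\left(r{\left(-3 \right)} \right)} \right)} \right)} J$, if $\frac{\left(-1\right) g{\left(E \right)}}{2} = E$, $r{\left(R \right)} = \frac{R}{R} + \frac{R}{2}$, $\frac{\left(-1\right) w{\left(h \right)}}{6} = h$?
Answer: $56576$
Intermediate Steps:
$J = -1768$
$w{\left(h \right)} = - 6 h$
$r{\left(R \right)} = 1 + \frac{R}{2}$ ($r{\left(R \right)} = 1 + R \frac{1}{2} = 1 + \frac{R}{2}$)
$f{\left(v \right)} = -2 + v - 6 v^{2}$ ($f{\left(v \right)} = -2 + \left(v \left(- 6 v\right) + v\right) = -2 - \left(- v + 6 v^{2}\right) = -2 + v - 6 v^{2}$)
$u{\left(n \right)} = n^{2}$
$g{\left(E \right)} = - 2 E$
$g{\left(u{\left(f{\left(r{\left(-3 \right)} \right)} \right)} \right)} J = - 2 \left(-2 + \left(1 + \frac{1}{2} \left(-3\right)\right) - 6 \left(1 + \frac{1}{2} \left(-3\right)\right)^{2}\right)^{2} \left(-1768\right) = - 2 \left(-2 + \left(1 - \frac{3}{2}\right) - 6 \left(1 - \frac{3}{2}\right)^{2}\right)^{2} \left(-1768\right) = - 2 \left(-2 - \frac{1}{2} - 6 \left(- \frac{1}{2}\right)^{2}\right)^{2} \left(-1768\right) = - 2 \left(-2 - \frac{1}{2} - \frac{3}{2}\right)^{2} \left(-1768\right) = - 2 \left(-4\right)^{2} \left(-1768\right) = \left(-2\right) 16 \left(-1768\right) = \left(-32\right) \left(-1768\right) = 56576$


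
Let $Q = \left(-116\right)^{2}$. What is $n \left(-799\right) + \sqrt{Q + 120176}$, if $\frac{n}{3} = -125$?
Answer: $299625 + 48 \sqrt{58} \approx 2.9999 \cdot 10^{5}$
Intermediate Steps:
$n = -375$ ($n = 3 \left(-125\right) = -375$)
$Q = 13456$
$n \left(-799\right) + \sqrt{Q + 120176} = \left(-375\right) \left(-799\right) + \sqrt{13456 + 120176} = 299625 + \sqrt{133632} = 299625 + 48 \sqrt{58}$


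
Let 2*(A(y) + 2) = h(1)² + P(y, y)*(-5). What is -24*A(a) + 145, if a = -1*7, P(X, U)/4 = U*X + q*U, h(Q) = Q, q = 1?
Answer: 10261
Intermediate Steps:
P(X, U) = 4*U + 4*U*X (P(X, U) = 4*(U*X + 1*U) = 4*(U*X + U) = 4*(U + U*X) = 4*U + 4*U*X)
a = -7
A(y) = -3/2 - 10*y*(1 + y) (A(y) = -2 + (1² + (4*y*(1 + y))*(-5))/2 = -2 + (1 - 20*y*(1 + y))/2 = -2 + (½ - 10*y*(1 + y)) = -3/2 - 10*y*(1 + y))
-24*A(a) + 145 = -24*(-3/2 - 10*(-7)*(1 - 7)) + 145 = -24*(-3/2 - 10*(-7)*(-6)) + 145 = -24*(-3/2 - 420) + 145 = -24*(-843/2) + 145 = 10116 + 145 = 10261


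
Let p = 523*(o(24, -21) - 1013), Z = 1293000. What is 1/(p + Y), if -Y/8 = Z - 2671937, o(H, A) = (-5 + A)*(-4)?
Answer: 1/10556089 ≈ 9.4732e-8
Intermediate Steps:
o(H, A) = 20 - 4*A
Y = 11031496 (Y = -8*(1293000 - 2671937) = -8*(-1378937) = 11031496)
p = -475407 (p = 523*((20 - 4*(-21)) - 1013) = 523*((20 + 84) - 1013) = 523*(104 - 1013) = 523*(-909) = -475407)
1/(p + Y) = 1/(-475407 + 11031496) = 1/10556089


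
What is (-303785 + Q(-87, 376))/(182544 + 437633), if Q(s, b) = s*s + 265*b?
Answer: -196576/620177 ≈ -0.31697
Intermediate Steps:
Q(s, b) = s² + 265*b
(-303785 + Q(-87, 376))/(182544 + 437633) = (-303785 + ((-87)² + 265*376))/(182544 + 437633) = (-303785 + (7569 + 99640))/620177 = (-303785 + 107209)*(1/620177) = -196576*1/620177 = -196576/620177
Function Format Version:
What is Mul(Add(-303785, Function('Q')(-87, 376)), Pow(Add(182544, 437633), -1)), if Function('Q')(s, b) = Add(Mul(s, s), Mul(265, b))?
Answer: Rational(-196576, 620177) ≈ -0.31697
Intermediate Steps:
Function('Q')(s, b) = Add(Pow(s, 2), Mul(265, b))
Mul(Add(-303785, Function('Q')(-87, 376)), Pow(Add(182544, 437633), -1)) = Mul(Add(-303785, Add(Pow(-87, 2), Mul(265, 376))), Pow(Add(182544, 437633), -1)) = Mul(Add(-303785, Add(7569, 99640)), Pow(620177, -1)) = Mul(Add(-303785, 107209), Rational(1, 620177)) = Mul(-196576, Rational(1, 620177)) = Rational(-196576, 620177)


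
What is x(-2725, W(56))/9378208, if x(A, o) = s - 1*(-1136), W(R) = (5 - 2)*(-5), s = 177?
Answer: 1313/9378208 ≈ 0.00014001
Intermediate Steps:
W(R) = -15 (W(R) = 3*(-5) = -15)
x(A, o) = 1313 (x(A, o) = 177 - 1*(-1136) = 177 + 1136 = 1313)
x(-2725, W(56))/9378208 = 1313/9378208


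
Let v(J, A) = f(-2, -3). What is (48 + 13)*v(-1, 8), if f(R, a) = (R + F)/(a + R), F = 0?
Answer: 122/5 ≈ 24.400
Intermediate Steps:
f(R, a) = R/(R + a) (f(R, a) = (R + 0)/(a + R) = R/(R + a))
v(J, A) = ⅖ (v(J, A) = -2/(-2 - 3) = -2/(-5) = -2*(-⅕) = ⅖)
(48 + 13)*v(-1, 8) = (48 + 13)*(⅖) = 61*(⅖) = 122/5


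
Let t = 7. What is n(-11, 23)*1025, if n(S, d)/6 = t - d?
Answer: -98400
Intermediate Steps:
n(S, d) = 42 - 6*d (n(S, d) = 6*(7 - d) = 42 - 6*d)
n(-11, 23)*1025 = (42 - 6*23)*1025 = (42 - 138)*1025 = -96*1025 = -98400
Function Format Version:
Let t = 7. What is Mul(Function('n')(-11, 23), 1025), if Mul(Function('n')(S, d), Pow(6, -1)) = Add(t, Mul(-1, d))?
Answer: -98400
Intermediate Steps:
Function('n')(S, d) = Add(42, Mul(-6, d)) (Function('n')(S, d) = Mul(6, Add(7, Mul(-1, d))) = Add(42, Mul(-6, d)))
Mul(Function('n')(-11, 23), 1025) = Mul(Add(42, Mul(-6, 23)), 1025) = Mul(Add(42, -138), 1025) = Mul(-96, 1025) = -98400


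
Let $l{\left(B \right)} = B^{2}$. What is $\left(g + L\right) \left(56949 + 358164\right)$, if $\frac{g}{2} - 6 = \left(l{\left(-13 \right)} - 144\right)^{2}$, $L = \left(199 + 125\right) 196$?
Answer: $26885208558$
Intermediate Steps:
$L = 63504$ ($L = 324 \cdot 196 = 63504$)
$g = 1262$ ($g = 12 + 2 \left(\left(-13\right)^{2} - 144\right)^{2} = 12 + 2 \left(169 - 144\right)^{2} = 12 + 2 \cdot 25^{2} = 12 + 2 \cdot 625 = 12 + 1250 = 1262$)
$\left(g + L\right) \left(56949 + 358164\right) = \left(1262 + 63504\right) \left(56949 + 358164\right) = 64766 \cdot 415113 = 26885208558$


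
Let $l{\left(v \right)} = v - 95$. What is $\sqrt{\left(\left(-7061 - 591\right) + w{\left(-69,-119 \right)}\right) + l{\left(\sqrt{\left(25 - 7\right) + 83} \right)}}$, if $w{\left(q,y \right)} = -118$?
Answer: $\sqrt{-7865 + \sqrt{101}} \approx 88.628 i$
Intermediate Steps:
$l{\left(v \right)} = -95 + v$ ($l{\left(v \right)} = v - 95 = -95 + v$)
$\sqrt{\left(\left(-7061 - 591\right) + w{\left(-69,-119 \right)}\right) + l{\left(\sqrt{\left(25 - 7\right) + 83} \right)}} = \sqrt{\left(\left(-7061 - 591\right) - 118\right) - \left(95 - \sqrt{\left(25 - 7\right) + 83}\right)} = \sqrt{\left(-7652 - 118\right) - \left(95 - \sqrt{18 + 83}\right)} = \sqrt{-7770 - \left(95 - \sqrt{101}\right)} = \sqrt{-7865 + \sqrt{101}}$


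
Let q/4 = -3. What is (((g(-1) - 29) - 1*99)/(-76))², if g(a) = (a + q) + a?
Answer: 5041/1444 ≈ 3.4910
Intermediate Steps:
q = -12 (q = 4*(-3) = -12)
g(a) = -12 + 2*a (g(a) = (a - 12) + a = (-12 + a) + a = -12 + 2*a)
(((g(-1) - 29) - 1*99)/(-76))² = ((((-12 + 2*(-1)) - 29) - 1*99)/(-76))² = ((((-12 - 2) - 29) - 99)*(-1/76))² = (((-14 - 29) - 99)*(-1/76))² = ((-43 - 99)*(-1/76))² = (-142*(-1/76))² = (71/38)² = 5041/1444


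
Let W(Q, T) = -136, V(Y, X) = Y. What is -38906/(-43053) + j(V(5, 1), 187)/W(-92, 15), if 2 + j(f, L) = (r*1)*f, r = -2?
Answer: 1451963/1463802 ≈ 0.99191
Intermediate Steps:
j(f, L) = -2 - 2*f (j(f, L) = -2 + (-2*1)*f = -2 - 2*f)
-38906/(-43053) + j(V(5, 1), 187)/W(-92, 15) = -38906/(-43053) + (-2 - 2*5)/(-136) = -38906*(-1/43053) + (-2 - 10)*(-1/136) = 38906/43053 - 12*(-1/136) = 38906/43053 + 3/34 = 1451963/1463802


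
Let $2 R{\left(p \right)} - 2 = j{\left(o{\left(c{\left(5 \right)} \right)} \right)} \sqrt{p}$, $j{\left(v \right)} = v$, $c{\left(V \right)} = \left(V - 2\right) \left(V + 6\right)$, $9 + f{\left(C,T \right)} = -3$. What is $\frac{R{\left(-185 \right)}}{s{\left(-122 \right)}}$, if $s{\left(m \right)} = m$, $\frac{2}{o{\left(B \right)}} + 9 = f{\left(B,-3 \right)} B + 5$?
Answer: $- \frac{1}{122} + \frac{i \sqrt{185}}{48800} \approx -0.0081967 + 0.00027872 i$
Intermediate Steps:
$f{\left(C,T \right)} = -12$ ($f{\left(C,T \right)} = -9 - 3 = -12$)
$c{\left(V \right)} = \left(-2 + V\right) \left(6 + V\right)$
$o{\left(B \right)} = \frac{2}{-4 - 12 B}$ ($o{\left(B \right)} = \frac{2}{-9 - \left(-5 + 12 B\right)} = \frac{2}{-4 - 12 B}$)
$R{\left(p \right)} = 1 - \frac{\sqrt{p}}{400}$ ($R{\left(p \right)} = 1 + \frac{\frac{1}{2 \left(-1 - 3 \left(-12 + 5^{2} + 4 \cdot 5\right)\right)} \sqrt{p}}{2} = 1 + \frac{\frac{1}{2 \left(-1 - 3 \left(-12 + 25 + 20\right)\right)} \sqrt{p}}{2} = 1 + \frac{\frac{1}{2 \left(-1 - 99\right)} \sqrt{p}}{2} = 1 + \frac{\frac{1}{2 \left(-100\right)} \sqrt{p}}{2} = 1 + \frac{\frac{1}{2} \left(- \frac{1}{100}\right) \sqrt{p}}{2} = 1 + \frac{\left(- \frac{1}{200}\right) \sqrt{p}}{2} = 1 - \frac{\sqrt{p}}{400}$)
$\frac{R{\left(-185 \right)}}{s{\left(-122 \right)}} = \frac{1 - \frac{\sqrt{-185}}{400}}{-122} = \left(1 - \frac{i \sqrt{185}}{400}\right) \left(- \frac{1}{122}\right) = - \frac{1}{122} + \frac{i \sqrt{185}}{48800}$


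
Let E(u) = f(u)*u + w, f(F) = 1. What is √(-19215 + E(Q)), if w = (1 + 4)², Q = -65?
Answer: I*√19255 ≈ 138.76*I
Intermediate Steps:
w = 25 (w = 5² = 25)
E(u) = 25 + u (E(u) = 1*u + 25 = u + 25 = 25 + u)
√(-19215 + E(Q)) = √(-19215 + (25 - 65)) = √(-19215 - 40) = √(-19255) = I*√19255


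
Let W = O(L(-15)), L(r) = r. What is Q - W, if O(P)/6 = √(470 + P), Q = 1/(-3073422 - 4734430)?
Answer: -1/7807852 - 6*√455 ≈ -127.98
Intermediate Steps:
Q = -1/7807852 (Q = 1/(-7807852) = -1/7807852 ≈ -1.2808e-7)
O(P) = 6*√(470 + P)
W = 6*√455 (W = 6*√(470 - 15) = 6*√455 ≈ 127.98)
Q - W = -1/7807852 - 6*√455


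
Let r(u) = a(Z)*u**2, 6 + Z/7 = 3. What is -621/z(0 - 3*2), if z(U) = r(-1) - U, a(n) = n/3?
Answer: 621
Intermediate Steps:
Z = -21 (Z = -42 + 7*3 = -42 + 21 = -21)
a(n) = n/3 (a(n) = n*(1/3) = n/3)
r(u) = -7*u**2 (r(u) = ((1/3)*(-21))*u**2 = -7*u**2)
z(U) = -7 - U (z(U) = -7*(-1)**2 - U = -7*1 - U = -7 - U)
-621/z(0 - 3*2) = -621/(-7 - (0 - 3*2)) = -621/(-7 - (0 - 6)) = -621/(-7 - 1*(-6)) = -621/(-7 + 6) = -621/(-1) = -621*(-1) = 621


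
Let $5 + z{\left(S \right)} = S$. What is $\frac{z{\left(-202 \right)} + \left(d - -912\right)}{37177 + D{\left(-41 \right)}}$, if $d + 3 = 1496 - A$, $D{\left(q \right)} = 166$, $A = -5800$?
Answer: $\frac{7998}{37343} \approx 0.21418$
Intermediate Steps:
$z{\left(S \right)} = -5 + S$
$d = 7293$ ($d = -3 + \left(1496 - -5800\right) = -3 + \left(1496 + 5800\right) = -3 + 7296 = 7293$)
$\frac{z{\left(-202 \right)} + \left(d - -912\right)}{37177 + D{\left(-41 \right)}} = \frac{\left(-5 - 202\right) + \left(7293 - -912\right)}{37177 + 166} = \frac{-207 + \left(7293 + 912\right)}{37343} = \left(-207 + 8205\right) \frac{1}{37343} = 7998 \cdot \frac{1}{37343} = \frac{7998}{37343}$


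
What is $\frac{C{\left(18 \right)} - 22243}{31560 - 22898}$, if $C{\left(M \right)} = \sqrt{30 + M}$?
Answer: $- \frac{22243}{8662} + \frac{2 \sqrt{3}}{4331} \approx -2.5671$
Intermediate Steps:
$\frac{C{\left(18 \right)} - 22243}{31560 - 22898} = \frac{\sqrt{30 + 18} - 22243}{31560 - 22898} = \frac{\sqrt{48} - 22243}{8662} = \left(4 \sqrt{3} - 22243\right) \frac{1}{8662} = \left(-22243 + 4 \sqrt{3}\right) \frac{1}{8662} = - \frac{22243}{8662} + \frac{2 \sqrt{3}}{4331}$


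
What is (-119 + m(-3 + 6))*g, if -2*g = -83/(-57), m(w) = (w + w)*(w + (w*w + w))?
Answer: 2407/114 ≈ 21.114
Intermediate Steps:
m(w) = 2*w*(w**2 + 2*w) (m(w) = (2*w)*(w + (w**2 + w)) = (2*w)*(w + (w + w**2)) = (2*w)*(w**2 + 2*w) = 2*w*(w**2 + 2*w))
g = -83/114 (g = -(-83)/(2*(-57)) = -(-83)*(-1)/(2*57) = -1/2*83/57 = -83/114 ≈ -0.72807)
(-119 + m(-3 + 6))*g = (-119 + 2*(-3 + 6)**2*(2 + (-3 + 6)))*(-83/114) = (-119 + 2*3**2*(2 + 3))*(-83/114) = (-119 + 2*9*5)*(-83/114) = (-119 + 90)*(-83/114) = -29*(-83/114) = 2407/114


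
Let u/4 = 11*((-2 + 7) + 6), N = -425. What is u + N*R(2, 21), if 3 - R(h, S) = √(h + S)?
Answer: -791 + 425*√23 ≈ 1247.2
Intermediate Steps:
R(h, S) = 3 - √(S + h) (R(h, S) = 3 - √(h + S) = 3 - √(S + h))
u = 484 (u = 4*(11*((-2 + 7) + 6)) = 4*(11*(5 + 6)) = 4*(11*11) = 4*121 = 484)
u + N*R(2, 21) = 484 - 425*(3 - √(21 + 2)) = 484 - 425*(3 - √23) = 484 + (-1275 + 425*√23) = -791 + 425*√23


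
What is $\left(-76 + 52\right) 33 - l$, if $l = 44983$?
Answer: $-45775$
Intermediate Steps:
$\left(-76 + 52\right) 33 - l = \left(-76 + 52\right) 33 - 44983 = \left(-24\right) 33 - 44983 = -792 - 44983 = -45775$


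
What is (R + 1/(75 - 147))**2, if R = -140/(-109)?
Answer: 99420841/61591104 ≈ 1.6142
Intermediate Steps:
R = 140/109 (R = -140*(-1/109) = 140/109 ≈ 1.2844)
(R + 1/(75 - 147))**2 = (140/109 + 1/(75 - 147))**2 = (140/109 + 1/(-72))**2 = (140/109 - 1/72)**2 = (9971/7848)**2 = 99420841/61591104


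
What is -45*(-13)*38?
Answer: 22230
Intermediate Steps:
-45*(-13)*38 = 585*38 = 22230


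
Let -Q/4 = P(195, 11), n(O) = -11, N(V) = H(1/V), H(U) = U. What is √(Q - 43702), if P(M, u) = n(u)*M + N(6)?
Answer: 2*I*√79026/3 ≈ 187.41*I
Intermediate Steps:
N(V) = 1/V
P(M, u) = ⅙ - 11*M (P(M, u) = -11*M + 1/6 = -11*M + ⅙ = ⅙ - 11*M)
Q = 25738/3 (Q = -4*(⅙ - 11*195) = -4*(⅙ - 2145) = -4*(-12869/6) = 25738/3 ≈ 8579.3)
√(Q - 43702) = √(25738/3 - 43702) = √(-105368/3) = 2*I*√79026/3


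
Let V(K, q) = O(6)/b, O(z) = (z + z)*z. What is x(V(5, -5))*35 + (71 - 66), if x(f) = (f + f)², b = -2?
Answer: 181445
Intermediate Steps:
O(z) = 2*z² (O(z) = (2*z)*z = 2*z²)
V(K, q) = -36 (V(K, q) = (2*6²)/(-2) = (2*36)*(-½) = 72*(-½) = -36)
x(f) = 4*f² (x(f) = (2*f)² = 4*f²)
x(V(5, -5))*35 + (71 - 66) = (4*(-36)²)*35 + (71 - 66) = (4*1296)*35 + 5 = 5184*35 + 5 = 181440 + 5 = 181445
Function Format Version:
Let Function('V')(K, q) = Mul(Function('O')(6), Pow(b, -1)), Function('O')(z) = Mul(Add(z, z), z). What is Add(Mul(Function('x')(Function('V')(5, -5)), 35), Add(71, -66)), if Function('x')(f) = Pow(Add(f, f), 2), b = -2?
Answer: 181445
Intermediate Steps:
Function('O')(z) = Mul(2, Pow(z, 2)) (Function('O')(z) = Mul(Mul(2, z), z) = Mul(2, Pow(z, 2)))
Function('V')(K, q) = -36 (Function('V')(K, q) = Mul(Mul(2, Pow(6, 2)), Pow(-2, -1)) = Mul(Mul(2, 36), Rational(-1, 2)) = Mul(72, Rational(-1, 2)) = -36)
Function('x')(f) = Mul(4, Pow(f, 2)) (Function('x')(f) = Pow(Mul(2, f), 2) = Mul(4, Pow(f, 2)))
Add(Mul(Function('x')(Function('V')(5, -5)), 35), Add(71, -66)) = Add(Mul(Mul(4, Pow(-36, 2)), 35), Add(71, -66)) = Add(Mul(Mul(4, 1296), 35), 5) = Add(Mul(5184, 35), 5) = Add(181440, 5) = 181445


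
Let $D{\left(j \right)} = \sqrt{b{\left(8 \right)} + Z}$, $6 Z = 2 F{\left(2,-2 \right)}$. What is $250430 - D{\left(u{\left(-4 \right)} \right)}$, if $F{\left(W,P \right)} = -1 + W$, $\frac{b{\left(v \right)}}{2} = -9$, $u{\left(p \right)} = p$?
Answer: $250430 - \frac{i \sqrt{159}}{3} \approx 2.5043 \cdot 10^{5} - 4.2032 i$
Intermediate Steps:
$b{\left(v \right)} = -18$ ($b{\left(v \right)} = 2 \left(-9\right) = -18$)
$Z = \frac{1}{3}$ ($Z = \frac{2 \left(-1 + 2\right)}{6} = \frac{2 \cdot 1}{6} = \frac{1}{6} \cdot 2 = \frac{1}{3} \approx 0.33333$)
$D{\left(j \right)} = \frac{i \sqrt{159}}{3}$ ($D{\left(j \right)} = \sqrt{-18 + \frac{1}{3}} = \sqrt{- \frac{53}{3}} = \frac{i \sqrt{159}}{3}$)
$250430 - D{\left(u{\left(-4 \right)} \right)} = 250430 - \frac{i \sqrt{159}}{3}$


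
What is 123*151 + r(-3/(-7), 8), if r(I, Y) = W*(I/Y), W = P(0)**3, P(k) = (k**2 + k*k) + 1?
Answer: 1040091/56 ≈ 18573.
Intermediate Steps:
P(k) = 1 + 2*k**2 (P(k) = (k**2 + k**2) + 1 = 2*k**2 + 1 = 1 + 2*k**2)
W = 1 (W = (1 + 2*0**2)**3 = (1 + 2*0)**3 = (1 + 0)**3 = 1**3 = 1)
r(I, Y) = I/Y (r(I, Y) = 1*(I/Y) = I/Y)
123*151 + r(-3/(-7), 8) = 123*151 - 3/(-7)/8 = 18573 - 3*(-1/7)*(1/8) = 18573 + (3/7)*(1/8) = 18573 + 3/56 = 1040091/56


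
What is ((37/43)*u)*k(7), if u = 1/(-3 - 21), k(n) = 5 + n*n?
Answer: -333/172 ≈ -1.9360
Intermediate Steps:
k(n) = 5 + n²
u = -1/24 (u = 1/(-24) = -1/24 ≈ -0.041667)
((37/43)*u)*k(7) = ((37/43)*(-1/24))*(5 + 7²) = ((37*(1/43))*(-1/24))*(5 + 49) = ((37/43)*(-1/24))*54 = -37/1032*54 = -333/172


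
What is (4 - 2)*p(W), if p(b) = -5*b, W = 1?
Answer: -10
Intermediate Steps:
(4 - 2)*p(W) = (4 - 2)*(-5*1) = 2*(-5) = -10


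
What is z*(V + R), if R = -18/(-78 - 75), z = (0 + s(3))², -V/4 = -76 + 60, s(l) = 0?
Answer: 0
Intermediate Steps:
V = 64 (V = -4*(-76 + 60) = -4*(-16) = 64)
z = 0 (z = (0 + 0)² = 0² = 0)
R = 2/17 (R = -18/(-153) = -18*(-1/153) = 2/17 ≈ 0.11765)
z*(V + R) = 0*(64 + 2/17) = 0*(1090/17) = 0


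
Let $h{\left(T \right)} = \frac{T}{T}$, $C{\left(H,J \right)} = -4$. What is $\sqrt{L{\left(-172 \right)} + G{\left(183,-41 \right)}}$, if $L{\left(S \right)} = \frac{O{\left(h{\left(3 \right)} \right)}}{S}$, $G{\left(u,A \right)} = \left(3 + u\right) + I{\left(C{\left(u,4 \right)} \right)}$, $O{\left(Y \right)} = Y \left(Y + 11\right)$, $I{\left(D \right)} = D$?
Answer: $\frac{\sqrt{336389}}{43} \approx 13.488$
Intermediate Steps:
$h{\left(T \right)} = 1$
$O{\left(Y \right)} = Y \left(11 + Y\right)$
$G{\left(u,A \right)} = -1 + u$ ($G{\left(u,A \right)} = \left(3 + u\right) - 4 = -1 + u$)
$L{\left(S \right)} = \frac{12}{S}$ ($L{\left(S \right)} = \frac{1 \left(11 + 1\right)}{S} = \frac{1 \cdot 12}{S} = \frac{12}{S}$)
$\sqrt{L{\left(-172 \right)} + G{\left(183,-41 \right)}} = \sqrt{\frac{12}{-172} + \left(-1 + 183\right)} = \sqrt{12 \left(- \frac{1}{172}\right) + 182} = \sqrt{- \frac{3}{43} + 182} = \sqrt{\frac{7823}{43}} = \frac{\sqrt{336389}}{43}$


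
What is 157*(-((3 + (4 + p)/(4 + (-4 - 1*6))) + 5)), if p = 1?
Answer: -6751/6 ≈ -1125.2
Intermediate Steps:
157*(-((3 + (4 + p)/(4 + (-4 - 1*6))) + 5)) = 157*(-((3 + (4 + 1)/(4 + (-4 - 1*6))) + 5)) = 157*(-((3 + 5/(4 + (-4 - 6))) + 5)) = 157*(-((3 + 5/(4 - 10)) + 5)) = 157*(-((3 + 5/(-6)) + 5)) = 157*(-((3 + 5*(-1/6)) + 5)) = 157*(-((3 - 5/6) + 5)) = 157*(-(13/6 + 5)) = 157*(-1*43/6) = 157*(-43/6) = -6751/6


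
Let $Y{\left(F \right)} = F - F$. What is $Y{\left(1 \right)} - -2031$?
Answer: $2031$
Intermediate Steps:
$Y{\left(F \right)} = 0$
$Y{\left(1 \right)} - -2031 = 0 - -2031 = 0 + 2031 = 2031$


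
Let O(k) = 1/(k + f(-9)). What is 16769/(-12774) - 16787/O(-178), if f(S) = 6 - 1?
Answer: 37097608105/12774 ≈ 2.9041e+6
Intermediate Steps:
f(S) = 5
O(k) = 1/(5 + k) (O(k) = 1/(k + 5) = 1/(5 + k))
16769/(-12774) - 16787/O(-178) = 16769/(-12774) - 16787/(1/(5 - 178)) = 16769*(-1/12774) - 16787/(1/(-173)) = -16769/12774 - 16787/(-1/173) = -16769/12774 - 16787*(-173) = -16769/12774 + 2904151 = 37097608105/12774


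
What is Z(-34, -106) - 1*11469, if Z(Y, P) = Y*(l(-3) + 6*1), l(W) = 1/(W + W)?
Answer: -35002/3 ≈ -11667.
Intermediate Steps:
l(W) = 1/(2*W)
Z(Y, P) = 35*Y/6 (Z(Y, P) = Y*((½)/(-3) + 6*1) = Y*((½)*(-⅓) + 6) = Y*(-⅙ + 6) = Y*(35/6) = 35*Y/6)
Z(-34, -106) - 1*11469 = (35/6)*(-34) - 1*11469 = -595/3 - 11469 = -35002/3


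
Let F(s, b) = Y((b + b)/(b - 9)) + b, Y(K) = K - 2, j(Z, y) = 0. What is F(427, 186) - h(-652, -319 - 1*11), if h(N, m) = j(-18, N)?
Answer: 10980/59 ≈ 186.10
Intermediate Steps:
h(N, m) = 0
Y(K) = -2 + K
F(s, b) = -2 + b + 2*b/(-9 + b) (F(s, b) = (-2 + (b + b)/(b - 9)) + b = (-2 + (2*b)/(-9 + b)) + b = (-2 + 2*b/(-9 + b)) + b = -2 + b + 2*b/(-9 + b))
F(427, 186) - h(-652, -319 - 1*11) = (18 + 186² - 9*186)/(-9 + 186) - 1*0 = (18 + 34596 - 1674)/177 + 0 = (1/177)*32940 + 0 = 10980/59 + 0 = 10980/59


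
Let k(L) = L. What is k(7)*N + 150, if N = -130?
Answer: -760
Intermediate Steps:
k(7)*N + 150 = 7*(-130) + 150 = -910 + 150 = -760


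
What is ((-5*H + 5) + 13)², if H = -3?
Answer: 1089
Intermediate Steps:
((-5*H + 5) + 13)² = ((-5*(-3) + 5) + 13)² = ((15 + 5) + 13)² = (20 + 13)² = 33² = 1089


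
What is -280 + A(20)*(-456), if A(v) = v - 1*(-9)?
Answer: -13504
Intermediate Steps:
A(v) = 9 + v (A(v) = v + 9 = 9 + v)
-280 + A(20)*(-456) = -280 + (9 + 20)*(-456) = -280 + 29*(-456) = -280 - 13224 = -13504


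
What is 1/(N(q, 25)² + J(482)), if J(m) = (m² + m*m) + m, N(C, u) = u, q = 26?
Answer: 1/465755 ≈ 2.1471e-6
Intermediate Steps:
J(m) = m + 2*m² (J(m) = (m² + m²) + m = 2*m² + m = m + 2*m²)
1/(N(q, 25)² + J(482)) = 1/(25² + 482*(1 + 2*482)) = 1/(625 + 482*(1 + 964)) = 1/(625 + 482*965) = 1/(625 + 465130) = 1/465755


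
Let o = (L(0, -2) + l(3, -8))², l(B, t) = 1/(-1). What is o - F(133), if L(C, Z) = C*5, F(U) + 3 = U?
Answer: -129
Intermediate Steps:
F(U) = -3 + U
L(C, Z) = 5*C
l(B, t) = -1
o = 1 (o = (5*0 - 1)² = (0 - 1)² = (-1)² = 1)
o - F(133) = 1 - (-3 + 133) = 1 - 1*130 = 1 - 130 = -129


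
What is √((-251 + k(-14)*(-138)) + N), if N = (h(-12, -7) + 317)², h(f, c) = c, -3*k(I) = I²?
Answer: √104865 ≈ 323.83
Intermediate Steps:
k(I) = -I²/3
N = 96100 (N = (-7 + 317)² = 310² = 96100)
√((-251 + k(-14)*(-138)) + N) = √((-251 - ⅓*(-14)²*(-138)) + 96100) = √((-251 - ⅓*196*(-138)) + 96100) = √((-251 - 196/3*(-138)) + 96100) = √((-251 + 9016) + 96100) = √(8765 + 96100) = √104865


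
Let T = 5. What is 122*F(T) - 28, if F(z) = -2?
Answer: -272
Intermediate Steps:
122*F(T) - 28 = 122*(-2) - 28 = -244 - 28 = -272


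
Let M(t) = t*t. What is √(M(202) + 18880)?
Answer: 2*√14921 ≈ 244.30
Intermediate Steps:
M(t) = t²
√(M(202) + 18880) = √(202² + 18880) = √(40804 + 18880) = √59684 = 2*√14921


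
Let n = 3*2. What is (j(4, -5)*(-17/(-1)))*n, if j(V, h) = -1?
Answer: -102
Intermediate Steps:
n = 6
(j(4, -5)*(-17/(-1)))*n = -(-17)/(-1)*6 = -(-17)*(-1)*6 = -1*17*6 = -17*6 = -102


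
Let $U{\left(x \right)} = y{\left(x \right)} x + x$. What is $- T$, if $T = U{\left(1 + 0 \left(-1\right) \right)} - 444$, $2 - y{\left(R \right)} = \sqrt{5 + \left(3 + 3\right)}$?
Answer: $441 + \sqrt{11} \approx 444.32$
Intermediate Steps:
$y{\left(R \right)} = 2 - \sqrt{11}$ ($y{\left(R \right)} = 2 - \sqrt{5 + \left(3 + 3\right)} = 2 - \sqrt{5 + 6} = 2 - \sqrt{11}$)
$U{\left(x \right)} = x + x \left(2 - \sqrt{11}\right)$ ($U{\left(x \right)} = \left(2 - \sqrt{11}\right) x + x = x \left(2 - \sqrt{11}\right) + x = x + x \left(2 - \sqrt{11}\right)$)
$T = -441 - \sqrt{11}$ ($T = \left(1 + 0 \left(-1\right)\right) \left(3 - \sqrt{11}\right) - 444 = \left(1 + 0\right) \left(3 - \sqrt{11}\right) - 444 = 1 \left(3 - \sqrt{11}\right) - 444 = \left(3 - \sqrt{11}\right) - 444 = -441 - \sqrt{11} \approx -444.32$)
$- T = - (-441 - \sqrt{11}) = 441 + \sqrt{11}$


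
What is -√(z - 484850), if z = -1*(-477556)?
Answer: -I*√7294 ≈ -85.405*I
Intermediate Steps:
z = 477556
-√(z - 484850) = -√(477556 - 484850) = -√(-7294) = -I*√7294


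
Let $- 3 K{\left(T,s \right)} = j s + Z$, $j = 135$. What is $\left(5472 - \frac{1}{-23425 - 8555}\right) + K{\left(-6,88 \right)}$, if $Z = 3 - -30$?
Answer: $\frac{48001981}{31980} \approx 1501.0$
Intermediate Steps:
$Z = 33$ ($Z = 3 + 30 = 33$)
$K{\left(T,s \right)} = -11 - 45 s$ ($K{\left(T,s \right)} = - \frac{135 s + 33}{3} = - \frac{33 + 135 s}{3} = -11 - 45 s$)
$\left(5472 - \frac{1}{-23425 - 8555}\right) + K{\left(-6,88 \right)} = \left(5472 - \frac{1}{-23425 - 8555}\right) - 3971 = \left(5472 - \frac{1}{-31980}\right) - 3971 = \left(5472 - - \frac{1}{31980}\right) - 3971 = \left(5472 + \frac{1}{31980}\right) - 3971 = \frac{174994561}{31980} - 3971 = \frac{48001981}{31980}$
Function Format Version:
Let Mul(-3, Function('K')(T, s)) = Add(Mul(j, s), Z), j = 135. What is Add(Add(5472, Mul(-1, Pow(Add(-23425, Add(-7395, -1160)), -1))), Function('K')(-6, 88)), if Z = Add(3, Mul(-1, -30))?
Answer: Rational(48001981, 31980) ≈ 1501.0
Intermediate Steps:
Z = 33 (Z = Add(3, 30) = 33)
Function('K')(T, s) = Add(-11, Mul(-45, s)) (Function('K')(T, s) = Mul(Rational(-1, 3), Add(Mul(135, s), 33)) = Mul(Rational(-1, 3), Add(33, Mul(135, s))) = Add(-11, Mul(-45, s)))
Add(Add(5472, Mul(-1, Pow(Add(-23425, Add(-7395, -1160)), -1))), Function('K')(-6, 88)) = Add(Add(5472, Mul(-1, Pow(Add(-23425, Add(-7395, -1160)), -1))), Add(-11, Mul(-45, 88))) = Add(Add(5472, Mul(-1, Pow(Add(-23425, -8555), -1))), Add(-11, -3960)) = Add(Add(5472, Mul(-1, Pow(-31980, -1))), -3971) = Add(Add(5472, Mul(-1, Rational(-1, 31980))), -3971) = Add(Add(5472, Rational(1, 31980)), -3971) = Add(Rational(174994561, 31980), -3971) = Rational(48001981, 31980)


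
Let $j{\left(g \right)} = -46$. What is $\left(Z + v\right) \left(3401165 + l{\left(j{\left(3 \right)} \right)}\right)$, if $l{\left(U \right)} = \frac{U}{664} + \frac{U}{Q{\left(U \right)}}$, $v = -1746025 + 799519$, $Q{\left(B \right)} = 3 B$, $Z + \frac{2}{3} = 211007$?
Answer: $- \frac{7474649082958897}{2988} \approx -2.5016 \cdot 10^{12}$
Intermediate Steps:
$Z = \frac{633019}{3}$ ($Z = - \frac{2}{3} + 211007 = \frac{633019}{3} \approx 2.1101 \cdot 10^{5}$)
$v = -946506$
$l{\left(U \right)} = \frac{1}{3} + \frac{U}{664}$ ($l{\left(U \right)} = \frac{U}{664} + \frac{U}{3 U} = U \frac{1}{664} + U \frac{1}{3 U} = \frac{U}{664} + \frac{1}{3} = \frac{1}{3} + \frac{U}{664}$)
$\left(Z + v\right) \left(3401165 + l{\left(j{\left(3 \right)} \right)}\right) = \left(\frac{633019}{3} - 946506\right) \left(3401165 + \left(\frac{1}{3} + \frac{1}{664} \left(-46\right)\right)\right) = - \frac{2206499 \left(3401165 + \left(\frac{1}{3} - \frac{23}{332}\right)\right)}{3} = - \frac{2206499 \left(3401165 + \frac{263}{996}\right)}{3} = \left(- \frac{2206499}{3}\right) \frac{3387560603}{996} = - \frac{7474649082958897}{2988}$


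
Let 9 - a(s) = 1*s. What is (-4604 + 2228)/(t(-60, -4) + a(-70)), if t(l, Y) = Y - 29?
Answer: -1188/23 ≈ -51.652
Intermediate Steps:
a(s) = 9 - s
t(l, Y) = -29 + Y
(-4604 + 2228)/(t(-60, -4) + a(-70)) = (-4604 + 2228)/((-29 - 4) + (9 - 1*(-70))) = -2376/(-33 + (9 + 70)) = -2376/(-33 + 79) = -2376/46 = -2376*1/46 = -1188/23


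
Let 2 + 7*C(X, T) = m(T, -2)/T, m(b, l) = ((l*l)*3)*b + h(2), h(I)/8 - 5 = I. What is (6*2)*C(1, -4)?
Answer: -48/7 ≈ -6.8571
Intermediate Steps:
h(I) = 40 + 8*I
m(b, l) = 56 + 3*b*l**2 (m(b, l) = ((l*l)*3)*b + (40 + 8*2) = (l**2*3)*b + (40 + 16) = (3*l**2)*b + 56 = 3*b*l**2 + 56 = 56 + 3*b*l**2)
C(X, T) = -2/7 + (56 + 12*T)/(7*T) (C(X, T) = -2/7 + ((56 + 3*T*(-2)**2)/T)/7 = -2/7 + ((56 + 3*T*4)/T)/7 = -2/7 + ((56 + 12*T)/T)/7 = -2/7 + (56 + 12*T)/(7*T))
(6*2)*C(1, -4) = (6*2)*(10/7 + 8/(-4)) = 12*(10/7 + 8*(-1/4)) = 12*(10/7 - 2) = 12*(-4/7) = -48/7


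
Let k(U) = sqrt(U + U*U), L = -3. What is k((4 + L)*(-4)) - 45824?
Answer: -45824 + 2*sqrt(3) ≈ -45821.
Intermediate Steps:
k(U) = sqrt(U + U**2)
k((4 + L)*(-4)) - 45824 = sqrt(((4 - 3)*(-4))*(1 + (4 - 3)*(-4))) - 45824 = sqrt((1*(-4))*(1 + 1*(-4))) - 45824 = sqrt(-4*(1 - 4)) - 45824 = sqrt(-4*(-3)) - 45824 = sqrt(12) - 45824 = 2*sqrt(3) - 45824 = -45824 + 2*sqrt(3)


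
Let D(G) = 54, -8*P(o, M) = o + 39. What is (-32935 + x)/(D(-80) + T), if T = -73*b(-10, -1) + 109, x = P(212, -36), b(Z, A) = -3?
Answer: -263731/3056 ≈ -86.299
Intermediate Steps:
P(o, M) = -39/8 - o/8 (P(o, M) = -(o + 39)/8 = -(39 + o)/8 = -39/8 - o/8)
x = -251/8 (x = -39/8 - ⅛*212 = -39/8 - 53/2 = -251/8 ≈ -31.375)
T = 328 (T = -73*(-3) + 109 = 219 + 109 = 328)
(-32935 + x)/(D(-80) + T) = (-32935 - 251/8)/(54 + 328) = -263731/8/382 = -263731/8*1/382 = -263731/3056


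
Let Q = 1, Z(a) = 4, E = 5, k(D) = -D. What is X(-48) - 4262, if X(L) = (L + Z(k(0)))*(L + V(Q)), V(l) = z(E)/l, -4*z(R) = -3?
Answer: -2183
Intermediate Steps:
z(R) = ¾ (z(R) = -¼*(-3) = ¾)
V(l) = 3/(4*l)
X(L) = (4 + L)*(¾ + L) (X(L) = (L + 4)*(L + (¾)/1) = (4 + L)*(L + (¾)*1) = (4 + L)*(L + ¾) = (4 + L)*(¾ + L))
X(-48) - 4262 = (3 + (-48)² + (19/4)*(-48)) - 4262 = (3 + 2304 - 228) - 4262 = 2079 - 4262 = -2183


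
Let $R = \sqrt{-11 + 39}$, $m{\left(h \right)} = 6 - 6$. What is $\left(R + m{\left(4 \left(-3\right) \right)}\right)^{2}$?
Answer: $28$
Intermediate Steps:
$m{\left(h \right)} = 0$
$R = 2 \sqrt{7}$ ($R = \sqrt{28} = 2 \sqrt{7} \approx 5.2915$)
$\left(R + m{\left(4 \left(-3\right) \right)}\right)^{2} = \left(2 \sqrt{7} + 0\right)^{2} = \left(2 \sqrt{7}\right)^{2} = 28$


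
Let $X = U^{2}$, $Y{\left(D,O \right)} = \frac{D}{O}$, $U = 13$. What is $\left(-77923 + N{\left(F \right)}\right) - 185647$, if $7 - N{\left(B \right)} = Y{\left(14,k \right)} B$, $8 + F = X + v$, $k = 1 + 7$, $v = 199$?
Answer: $-264193$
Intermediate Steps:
$k = 8$
$X = 169$ ($X = 13^{2} = 169$)
$F = 360$ ($F = -8 + \left(169 + 199\right) = -8 + 368 = 360$)
$N{\left(B \right)} = 7 - \frac{7 B}{4}$ ($N{\left(B \right)} = 7 - \frac{14}{8} B = 7 - 14 \cdot \frac{1}{8} B = 7 - \frac{7 B}{4}$)
$\left(-77923 + N{\left(F \right)}\right) - 185647 = \left(-77923 + \left(7 - 630\right)\right) - 185647 = \left(-77923 - 623\right) - 185647 = -78546 - 185647 = -264193$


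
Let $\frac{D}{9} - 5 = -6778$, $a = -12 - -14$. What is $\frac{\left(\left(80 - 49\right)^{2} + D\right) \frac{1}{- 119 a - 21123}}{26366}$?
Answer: $\frac{29998}{281602063} \approx 0.00010653$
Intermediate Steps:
$a = 2$ ($a = -12 + 14 = 2$)
$D = -60957$ ($D = 45 + 9 \left(-6778\right) = 45 - 61002 = -60957$)
$\frac{\left(\left(80 - 49\right)^{2} + D\right) \frac{1}{- 119 a - 21123}}{26366} = \frac{\left(\left(80 - 49\right)^{2} - 60957\right) \frac{1}{\left(-119\right) 2 - 21123}}{26366} = \frac{31^{2} - 60957}{-238 - 21123} \cdot \frac{1}{26366} = \frac{961 - 60957}{-21361} \cdot \frac{1}{26366} = \left(-59996\right) \left(- \frac{1}{21361}\right) \frac{1}{26366} = \frac{59996}{21361} \cdot \frac{1}{26366} = \frac{29998}{281602063}$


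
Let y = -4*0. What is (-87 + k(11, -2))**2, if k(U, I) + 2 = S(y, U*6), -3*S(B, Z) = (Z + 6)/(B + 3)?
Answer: 9409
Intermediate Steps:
y = 0
S(B, Z) = -(6 + Z)/(3*(3 + B)) (S(B, Z) = -(Z + 6)/(3*(B + 3)) = -(6 + Z)/(3*(3 + B)))
k(U, I) = -8/3 - 2*U/3 (k(U, I) = -2 + (-6 - U*6)/(3*(3 + 0)) = -2 + (1/3)*(-6 - 6*U)/3 = -2 + (1/3)*(1/3)*(-6 - 6*U) = -2 + (-2/3 - 2*U/3) = -8/3 - 2*U/3)
(-87 + k(11, -2))**2 = (-87 + (-8/3 - 2/3*11))**2 = (-87 + (-8/3 - 22/3))**2 = (-87 - 10)**2 = (-97)**2 = 9409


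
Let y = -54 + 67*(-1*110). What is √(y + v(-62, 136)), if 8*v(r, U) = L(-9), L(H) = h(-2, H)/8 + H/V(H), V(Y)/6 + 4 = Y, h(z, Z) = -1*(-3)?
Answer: I*√80297321/104 ≈ 86.162*I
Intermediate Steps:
h(z, Z) = 3
y = -7424 (y = -54 + 67*(-110) = -54 - 7370 = -7424)
V(Y) = -24 + 6*Y
L(H) = 3/8 + H/(-24 + 6*H)
v(r, U) = 51/832 (v(r, U) = ((-36 + 13*(-9))/(24*(-4 - 9)))/8 = ((1/24)*(-36 - 117)/(-13))/8 = ((1/24)*(-1/13)*(-153))/8 = (⅛)*(51/104) = 51/832)
√(y + v(-62, 136)) = √(-7424 + 51/832) = √(-6176717/832) = I*√80297321/104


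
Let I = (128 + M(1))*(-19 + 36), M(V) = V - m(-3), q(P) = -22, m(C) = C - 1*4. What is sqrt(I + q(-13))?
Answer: sqrt(2290) ≈ 47.854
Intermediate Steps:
m(C) = -4 + C (m(C) = C - 4 = -4 + C)
M(V) = 7 + V (M(V) = V - (-4 - 3) = V - 1*(-7) = V + 7 = 7 + V)
I = 2312 (I = (128 + (7 + 1))*(-19 + 36) = (128 + 8)*17 = 136*17 = 2312)
sqrt(I + q(-13)) = sqrt(2312 - 22) = sqrt(2290)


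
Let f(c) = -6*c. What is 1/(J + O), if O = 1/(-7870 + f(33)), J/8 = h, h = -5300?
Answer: -8068/342083201 ≈ -2.3585e-5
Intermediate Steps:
J = -42400 (J = 8*(-5300) = -42400)
O = -1/8068 (O = 1/(-7870 - 6*33) = 1/(-7870 - 198) = 1/(-8068) = -1/8068 ≈ -0.00012395)
1/(J + O) = 1/(-42400 - 1/8068) = 1/(-342083201/8068) = -8068/342083201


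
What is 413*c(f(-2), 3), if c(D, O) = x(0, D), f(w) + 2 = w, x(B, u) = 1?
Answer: 413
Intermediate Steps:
f(w) = -2 + w
c(D, O) = 1
413*c(f(-2), 3) = 413*1 = 413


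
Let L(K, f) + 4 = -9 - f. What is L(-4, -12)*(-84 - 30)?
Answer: 114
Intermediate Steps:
L(K, f) = -13 - f (L(K, f) = -4 + (-9 - f) = -13 - f)
L(-4, -12)*(-84 - 30) = (-13 - 1*(-12))*(-84 - 30) = (-13 + 12)*(-114) = -1*(-114) = 114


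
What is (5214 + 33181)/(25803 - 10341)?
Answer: 38395/15462 ≈ 2.4832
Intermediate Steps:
(5214 + 33181)/(25803 - 10341) = 38395/15462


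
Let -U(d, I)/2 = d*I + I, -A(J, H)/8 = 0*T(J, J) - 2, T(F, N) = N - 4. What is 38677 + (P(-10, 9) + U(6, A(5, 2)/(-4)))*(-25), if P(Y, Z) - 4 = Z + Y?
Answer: 37202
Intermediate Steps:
T(F, N) = -4 + N
P(Y, Z) = 4 + Y + Z (P(Y, Z) = 4 + (Z + Y) = 4 + (Y + Z) = 4 + Y + Z)
A(J, H) = 16 (A(J, H) = -8*(0*(-4 + J) - 2) = -8*(0 - 2) = -8*(-2) = 16)
U(d, I) = -2*I - 2*I*d (U(d, I) = -2*(d*I + I) = -2*(I*d + I) = -2*(I + I*d) = -2*I - 2*I*d)
38677 + (P(-10, 9) + U(6, A(5, 2)/(-4)))*(-25) = 38677 + ((4 - 10 + 9) - 2*16/(-4)*(1 + 6))*(-25) = 38677 + (3 - 2*16*(-¼)*7)*(-25) = 38677 + (3 - 2*(-4)*7)*(-25) = 38677 + (3 + 56)*(-25) = 38677 + 59*(-25) = 38677 - 1475 = 37202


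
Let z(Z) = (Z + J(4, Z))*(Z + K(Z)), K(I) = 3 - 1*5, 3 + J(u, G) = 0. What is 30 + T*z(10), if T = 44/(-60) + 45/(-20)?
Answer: -2056/15 ≈ -137.07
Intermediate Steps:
J(u, G) = -3 (J(u, G) = -3 + 0 = -3)
K(I) = -2 (K(I) = 3 - 5 = -2)
z(Z) = (-3 + Z)*(-2 + Z) (z(Z) = (Z - 3)*(Z - 2) = (-3 + Z)*(-2 + Z))
T = -179/60 (T = 44*(-1/60) + 45*(-1/20) = -11/15 - 9/4 = -179/60 ≈ -2.9833)
30 + T*z(10) = 30 - 179*(6 + 10**2 - 5*10)/60 = 30 - 179*(6 + 100 - 50)/60 = 30 - 179/60*56 = 30 - 2506/15 = -2056/15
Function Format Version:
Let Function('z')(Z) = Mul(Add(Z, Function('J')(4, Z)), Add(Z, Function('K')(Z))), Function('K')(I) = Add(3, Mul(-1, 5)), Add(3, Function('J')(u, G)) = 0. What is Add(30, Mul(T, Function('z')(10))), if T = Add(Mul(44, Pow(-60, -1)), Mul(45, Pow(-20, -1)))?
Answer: Rational(-2056, 15) ≈ -137.07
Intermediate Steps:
Function('J')(u, G) = -3 (Function('J')(u, G) = Add(-3, 0) = -3)
Function('K')(I) = -2 (Function('K')(I) = Add(3, -5) = -2)
Function('z')(Z) = Mul(Add(-3, Z), Add(-2, Z)) (Function('z')(Z) = Mul(Add(Z, -3), Add(Z, -2)) = Mul(Add(-3, Z), Add(-2, Z)))
T = Rational(-179, 60) (T = Add(Mul(44, Rational(-1, 60)), Mul(45, Rational(-1, 20))) = Add(Rational(-11, 15), Rational(-9, 4)) = Rational(-179, 60) ≈ -2.9833)
Add(30, Mul(T, Function('z')(10))) = Add(30, Mul(Rational(-179, 60), Add(6, Pow(10, 2), Mul(-5, 10)))) = Add(30, Mul(Rational(-179, 60), Add(6, 100, -50))) = Add(30, Mul(Rational(-179, 60), 56)) = Add(30, Rational(-2506, 15)) = Rational(-2056, 15)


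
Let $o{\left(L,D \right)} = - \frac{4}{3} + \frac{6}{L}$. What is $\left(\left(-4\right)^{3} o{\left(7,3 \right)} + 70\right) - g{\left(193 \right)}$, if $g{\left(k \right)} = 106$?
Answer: $- \frac{116}{21} \approx -5.5238$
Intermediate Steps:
$o{\left(L,D \right)} = - \frac{4}{3} + \frac{6}{L}$ ($o{\left(L,D \right)} = \left(-4\right) \frac{1}{3} + \frac{6}{L} = - \frac{4}{3} + \frac{6}{L}$)
$\left(\left(-4\right)^{3} o{\left(7,3 \right)} + 70\right) - g{\left(193 \right)} = \left(\left(-4\right)^{3} \left(- \frac{4}{3} + \frac{6}{7}\right) + 70\right) - 106 = \left(- 64 \left(- \frac{4}{3} + 6 \cdot \frac{1}{7}\right) + 70\right) - 106 = \left(- 64 \left(- \frac{4}{3} + \frac{6}{7}\right) + 70\right) - 106 = \left(\left(-64\right) \left(- \frac{10}{21}\right) + 70\right) - 106 = \left(\frac{640}{21} + 70\right) - 106 = \frac{2110}{21} - 106 = - \frac{116}{21}$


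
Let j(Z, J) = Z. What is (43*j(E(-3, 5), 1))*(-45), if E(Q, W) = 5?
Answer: -9675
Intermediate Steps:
(43*j(E(-3, 5), 1))*(-45) = (43*5)*(-45) = 215*(-45) = -9675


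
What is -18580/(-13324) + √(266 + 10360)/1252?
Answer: 4645/3331 + √10626/1252 ≈ 1.4768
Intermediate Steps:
-18580/(-13324) + √(266 + 10360)/1252 = -18580*(-1/13324) + √10626*(1/1252) = 4645/3331 + √10626/1252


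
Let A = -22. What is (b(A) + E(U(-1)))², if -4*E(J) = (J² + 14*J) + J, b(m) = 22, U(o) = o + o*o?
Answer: 484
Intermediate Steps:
U(o) = o + o²
E(J) = -15*J/4 - J²/4 (E(J) = -((J² + 14*J) + J)/4 = -(J² + 15*J)/4 = -15*J/4 - J²/4)
(b(A) + E(U(-1)))² = (22 - (-(1 - 1))*(15 - (1 - 1))/4)² = (22 - (-1*0)*(15 - 1*0)/4)² = (22 - ¼*0*(15 + 0))² = (22 - ¼*0*15)² = (22 + 0)² = 22² = 484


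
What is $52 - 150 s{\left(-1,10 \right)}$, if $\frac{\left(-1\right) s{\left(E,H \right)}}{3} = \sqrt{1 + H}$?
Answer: $52 + 450 \sqrt{11} \approx 1544.5$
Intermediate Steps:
$s{\left(E,H \right)} = - 3 \sqrt{1 + H}$
$52 - 150 s{\left(-1,10 \right)} = 52 - 150 \left(- 3 \sqrt{1 + 10}\right) = 52 - 150 \left(- 3 \sqrt{11}\right) = 52 + 450 \sqrt{11}$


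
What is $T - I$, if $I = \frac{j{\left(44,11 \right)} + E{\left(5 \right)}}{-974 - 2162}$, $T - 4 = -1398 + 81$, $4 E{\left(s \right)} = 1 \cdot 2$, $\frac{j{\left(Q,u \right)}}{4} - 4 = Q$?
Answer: $- \frac{1176393}{896} \approx -1312.9$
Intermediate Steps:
$j{\left(Q,u \right)} = 16 + 4 Q$
$E{\left(s \right)} = \frac{1}{2}$ ($E{\left(s \right)} = \frac{1 \cdot 2}{4} = \frac{1}{4} \cdot 2 = \frac{1}{2}$)
$T = -1313$ ($T = 4 + \left(-1398 + 81\right) = 4 - 1317 = -1313$)
$I = - \frac{55}{896}$ ($I = \frac{\left(16 + 4 \cdot 44\right) + \frac{1}{2}}{-974 - 2162} = \frac{\left(16 + 176\right) + \frac{1}{2}}{-3136} = \left(192 + \frac{1}{2}\right) \left(- \frac{1}{3136}\right) = \frac{385}{2} \left(- \frac{1}{3136}\right) = - \frac{55}{896} \approx -0.061384$)
$T - I = -1313 - - \frac{55}{896} = -1313 + \frac{55}{896} = - \frac{1176393}{896}$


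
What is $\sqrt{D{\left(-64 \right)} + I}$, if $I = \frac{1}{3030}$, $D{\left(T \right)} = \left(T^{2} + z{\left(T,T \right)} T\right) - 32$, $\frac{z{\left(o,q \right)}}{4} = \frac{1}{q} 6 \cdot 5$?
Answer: $\frac{\sqrt{38412888630}}{3030} \approx 64.684$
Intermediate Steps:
$z{\left(o,q \right)} = \frac{120}{q}$ ($z{\left(o,q \right)} = 4 \frac{1}{q} 6 \cdot 5 = 4 \frac{6}{q} 5 = 4 \frac{30}{q} = \frac{120}{q}$)
$D{\left(T \right)} = 88 + T^{2}$ ($D{\left(T \right)} = \left(T^{2} + \frac{120}{T} T\right) - 32 = \left(T^{2} + 120\right) - 32 = \left(120 + T^{2}\right) - 32 = 88 + T^{2}$)
$I = \frac{1}{3030} \approx 0.00033003$
$\sqrt{D{\left(-64 \right)} + I} = \sqrt{\left(88 + \left(-64\right)^{2}\right) + \frac{1}{3030}} = \sqrt{\left(88 + 4096\right) + \frac{1}{3030}} = \sqrt{4184 + \frac{1}{3030}} = \sqrt{\frac{12677521}{3030}} = \frac{\sqrt{38412888630}}{3030}$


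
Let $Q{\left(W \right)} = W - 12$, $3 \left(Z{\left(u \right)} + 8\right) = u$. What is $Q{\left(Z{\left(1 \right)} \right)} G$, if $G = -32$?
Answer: $\frac{1888}{3} \approx 629.33$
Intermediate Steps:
$Z{\left(u \right)} = -8 + \frac{u}{3}$
$Q{\left(W \right)} = -12 + W$
$Q{\left(Z{\left(1 \right)} \right)} G = \left(-12 + \left(-8 + \frac{1}{3} \cdot 1\right)\right) \left(-32\right) = \left(-12 + \left(-8 + \frac{1}{3}\right)\right) \left(-32\right) = \left(-12 - \frac{23}{3}\right) \left(-32\right) = \left(- \frac{59}{3}\right) \left(-32\right) = \frac{1888}{3}$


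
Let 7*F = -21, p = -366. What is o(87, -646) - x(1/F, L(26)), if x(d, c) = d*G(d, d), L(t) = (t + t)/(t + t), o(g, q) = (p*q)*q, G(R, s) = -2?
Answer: -458212970/3 ≈ -1.5274e+8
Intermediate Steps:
o(g, q) = -366*q² (o(g, q) = (-366*q)*q = -366*q²)
F = -3 (F = (⅐)*(-21) = -3)
L(t) = 1 (L(t) = (2*t)/((2*t)) = (2*t)*(1/(2*t)) = 1)
x(d, c) = -2*d (x(d, c) = d*(-2) = -2*d)
o(87, -646) - x(1/F, L(26)) = -366*(-646)² - (-2)/(-3) = -366*417316 - (-2)*(-1)/3 = -152737656 - 1*⅔ = -152737656 - ⅔ = -458212970/3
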